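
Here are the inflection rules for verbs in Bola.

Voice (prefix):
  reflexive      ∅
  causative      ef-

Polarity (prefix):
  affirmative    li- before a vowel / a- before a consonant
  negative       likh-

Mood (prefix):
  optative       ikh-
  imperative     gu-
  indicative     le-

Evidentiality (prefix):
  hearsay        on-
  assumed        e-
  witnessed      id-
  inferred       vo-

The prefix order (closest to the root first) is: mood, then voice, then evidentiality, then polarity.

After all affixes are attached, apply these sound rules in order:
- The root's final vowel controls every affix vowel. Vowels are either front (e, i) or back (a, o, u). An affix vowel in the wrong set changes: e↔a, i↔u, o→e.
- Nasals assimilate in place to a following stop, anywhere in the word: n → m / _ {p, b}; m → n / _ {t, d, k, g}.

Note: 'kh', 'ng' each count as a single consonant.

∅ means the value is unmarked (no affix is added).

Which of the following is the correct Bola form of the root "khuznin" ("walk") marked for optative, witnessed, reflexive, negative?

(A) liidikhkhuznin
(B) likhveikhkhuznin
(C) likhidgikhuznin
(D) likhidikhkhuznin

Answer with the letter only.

Attach mood optative ikh- → ikhkhuznin.
voice = reflexive: zero marking, form stays ikhkhuznin.
Attach evidentiality witnessed id- → idikhkhuznin.
Attach polarity negative likh- → likhidikhkhuznin.
Vowel harmony: no change.
Nasal assimilation: no change.
So the correct form is likhidikhkhuznin, option (D).
(C) likhidgikhuznin is wrong: it uses imperative instead of optative for mood.
(B) likhveikhkhuznin is wrong: it uses inferred instead of witnessed for evidentiality.
(A) liidikhkhuznin is wrong: it uses affirmative instead of negative for polarity.

D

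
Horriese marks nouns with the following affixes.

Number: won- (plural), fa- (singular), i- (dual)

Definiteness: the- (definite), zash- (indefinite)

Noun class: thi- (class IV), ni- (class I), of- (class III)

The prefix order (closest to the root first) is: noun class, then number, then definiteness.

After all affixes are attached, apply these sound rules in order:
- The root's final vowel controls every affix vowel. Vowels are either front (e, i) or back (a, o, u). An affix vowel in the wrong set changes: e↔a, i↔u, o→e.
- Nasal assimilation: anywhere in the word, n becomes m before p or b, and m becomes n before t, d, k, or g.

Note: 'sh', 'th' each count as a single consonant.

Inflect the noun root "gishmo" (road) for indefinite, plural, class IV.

zashwonthugishmo

Attach noun class class IV thi- → thigishmo.
Attach number plural won- → wonthigishmo.
Attach definiteness indefinite zash- → zashwonthigishmo.
Apply vowel harmony: zashwonthigishmo → zashwonthugishmo.
Nasal assimilation: no change.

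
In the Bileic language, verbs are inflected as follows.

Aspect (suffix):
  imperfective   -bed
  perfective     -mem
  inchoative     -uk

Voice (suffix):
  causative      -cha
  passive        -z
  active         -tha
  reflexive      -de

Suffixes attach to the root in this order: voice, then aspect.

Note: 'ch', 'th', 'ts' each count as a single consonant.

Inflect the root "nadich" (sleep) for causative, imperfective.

nadichchabed

Attach voice causative -cha → nadichcha.
Attach aspect imperfective -bed → nadichchabed.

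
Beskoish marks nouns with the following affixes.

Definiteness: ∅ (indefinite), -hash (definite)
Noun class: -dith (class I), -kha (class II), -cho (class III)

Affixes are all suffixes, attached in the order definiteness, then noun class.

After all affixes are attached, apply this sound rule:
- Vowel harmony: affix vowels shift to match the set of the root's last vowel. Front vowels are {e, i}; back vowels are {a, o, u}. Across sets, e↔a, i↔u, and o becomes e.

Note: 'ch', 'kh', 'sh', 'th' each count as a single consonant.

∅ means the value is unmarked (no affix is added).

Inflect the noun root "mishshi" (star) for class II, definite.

Attach definiteness definite -hash → mishshihash.
Attach noun class class II -kha → mishshihashkha.
Apply vowel harmony: mishshihashkha → mishshiheshkhe.

mishshiheshkhe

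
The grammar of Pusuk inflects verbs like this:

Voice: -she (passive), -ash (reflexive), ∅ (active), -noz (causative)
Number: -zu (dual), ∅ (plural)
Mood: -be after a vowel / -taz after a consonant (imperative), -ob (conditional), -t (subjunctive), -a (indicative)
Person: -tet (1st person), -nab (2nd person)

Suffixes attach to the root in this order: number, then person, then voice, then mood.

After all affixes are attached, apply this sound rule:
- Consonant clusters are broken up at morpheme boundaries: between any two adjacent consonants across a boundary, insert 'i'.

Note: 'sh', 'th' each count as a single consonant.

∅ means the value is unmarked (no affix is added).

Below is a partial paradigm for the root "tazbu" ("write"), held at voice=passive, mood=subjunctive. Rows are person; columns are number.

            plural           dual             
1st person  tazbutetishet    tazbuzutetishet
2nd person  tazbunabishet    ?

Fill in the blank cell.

tazbuzunabishet

Attach number dual -zu → tazbuzu.
Attach person 2nd person -nab → tazbuzunab.
Attach voice passive -she → tazbuzunabshe.
Attach mood subjunctive -t → tazbuzunabshet.
Apply epenthesis: tazbuzunabshet → tazbuzunabishet.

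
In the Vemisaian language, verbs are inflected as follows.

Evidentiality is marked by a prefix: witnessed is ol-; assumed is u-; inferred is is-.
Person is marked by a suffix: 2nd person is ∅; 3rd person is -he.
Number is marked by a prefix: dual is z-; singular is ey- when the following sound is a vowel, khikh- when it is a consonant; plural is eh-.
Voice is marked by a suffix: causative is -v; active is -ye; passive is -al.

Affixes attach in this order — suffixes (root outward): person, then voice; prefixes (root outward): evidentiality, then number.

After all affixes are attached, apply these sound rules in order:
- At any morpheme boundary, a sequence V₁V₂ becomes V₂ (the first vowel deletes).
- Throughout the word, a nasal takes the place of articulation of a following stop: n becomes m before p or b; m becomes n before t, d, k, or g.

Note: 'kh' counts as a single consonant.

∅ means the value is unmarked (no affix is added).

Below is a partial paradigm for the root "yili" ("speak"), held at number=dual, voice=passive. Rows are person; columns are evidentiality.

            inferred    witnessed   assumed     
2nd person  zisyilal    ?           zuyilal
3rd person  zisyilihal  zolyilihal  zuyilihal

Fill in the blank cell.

Attach evidentiality witnessed ol- → olyili.
Attach number dual z- → zolyili.
person = 2nd person: zero marking, form stays zolyili.
Attach voice passive -al → zolyilial.
Apply vowel deletion: zolyilial → zolyilal.
Nasal assimilation: no change.

zolyilal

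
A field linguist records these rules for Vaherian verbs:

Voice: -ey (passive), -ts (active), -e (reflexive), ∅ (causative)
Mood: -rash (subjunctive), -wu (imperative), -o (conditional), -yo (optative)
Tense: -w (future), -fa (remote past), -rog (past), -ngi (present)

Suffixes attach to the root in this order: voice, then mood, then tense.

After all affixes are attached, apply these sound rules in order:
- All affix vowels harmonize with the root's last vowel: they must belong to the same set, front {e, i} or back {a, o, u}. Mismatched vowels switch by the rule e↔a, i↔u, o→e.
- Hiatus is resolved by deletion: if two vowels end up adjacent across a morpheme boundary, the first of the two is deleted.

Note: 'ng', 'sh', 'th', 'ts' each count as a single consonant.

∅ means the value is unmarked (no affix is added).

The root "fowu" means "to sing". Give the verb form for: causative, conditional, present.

voice = causative: zero marking, form stays fowu.
Attach mood conditional -o → fowuo.
Attach tense present -ngi → fowuongi.
Apply vowel harmony: fowuongi → fowuongu.
Apply vowel deletion: fowuongu → fowongu.

fowongu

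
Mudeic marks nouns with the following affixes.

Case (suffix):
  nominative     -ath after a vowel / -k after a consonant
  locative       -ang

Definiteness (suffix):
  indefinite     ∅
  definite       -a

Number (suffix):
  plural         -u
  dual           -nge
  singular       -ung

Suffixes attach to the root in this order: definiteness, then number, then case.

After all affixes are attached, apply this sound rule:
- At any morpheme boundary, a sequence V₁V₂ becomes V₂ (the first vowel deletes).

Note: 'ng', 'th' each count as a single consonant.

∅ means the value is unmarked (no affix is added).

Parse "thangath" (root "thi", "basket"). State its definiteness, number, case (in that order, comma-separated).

Segment: thi-a-nge-ath.
definiteness: -a → definite.
number: -nge → dual.
case: -ath/k → nominative.

definite, dual, nominative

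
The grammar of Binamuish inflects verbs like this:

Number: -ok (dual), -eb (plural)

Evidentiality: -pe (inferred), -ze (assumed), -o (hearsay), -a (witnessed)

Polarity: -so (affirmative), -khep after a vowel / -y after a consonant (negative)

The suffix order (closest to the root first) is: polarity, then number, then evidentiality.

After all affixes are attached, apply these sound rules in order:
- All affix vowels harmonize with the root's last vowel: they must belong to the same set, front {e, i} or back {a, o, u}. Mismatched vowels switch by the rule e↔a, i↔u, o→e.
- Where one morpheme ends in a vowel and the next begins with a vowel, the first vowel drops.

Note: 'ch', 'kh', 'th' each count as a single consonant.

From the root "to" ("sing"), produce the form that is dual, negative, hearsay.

Attach polarity negative -khep (after vowel 'o') → tokhep.
Attach number dual -ok → tokhepok.
Attach evidentiality hearsay -o → tokhepoko.
Apply vowel harmony: tokhepoko → tokhapoko.
Vowel deletion: no change.

tokhapoko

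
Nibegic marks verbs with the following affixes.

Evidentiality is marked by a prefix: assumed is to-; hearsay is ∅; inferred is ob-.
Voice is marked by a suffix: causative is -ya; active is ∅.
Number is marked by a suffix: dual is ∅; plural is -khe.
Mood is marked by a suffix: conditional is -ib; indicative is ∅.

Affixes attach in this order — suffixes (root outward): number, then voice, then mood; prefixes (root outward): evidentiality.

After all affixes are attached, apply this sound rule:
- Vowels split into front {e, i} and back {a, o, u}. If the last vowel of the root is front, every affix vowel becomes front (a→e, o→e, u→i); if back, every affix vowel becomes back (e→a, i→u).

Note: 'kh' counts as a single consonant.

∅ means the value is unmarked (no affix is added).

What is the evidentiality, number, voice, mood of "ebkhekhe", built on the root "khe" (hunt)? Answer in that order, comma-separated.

inferred, plural, active, indicative

Segment: ob-khe-khe.
evidentiality: ob- → inferred.
number: -khe → plural.
voice: ∅ → active.
mood: ∅ → indicative.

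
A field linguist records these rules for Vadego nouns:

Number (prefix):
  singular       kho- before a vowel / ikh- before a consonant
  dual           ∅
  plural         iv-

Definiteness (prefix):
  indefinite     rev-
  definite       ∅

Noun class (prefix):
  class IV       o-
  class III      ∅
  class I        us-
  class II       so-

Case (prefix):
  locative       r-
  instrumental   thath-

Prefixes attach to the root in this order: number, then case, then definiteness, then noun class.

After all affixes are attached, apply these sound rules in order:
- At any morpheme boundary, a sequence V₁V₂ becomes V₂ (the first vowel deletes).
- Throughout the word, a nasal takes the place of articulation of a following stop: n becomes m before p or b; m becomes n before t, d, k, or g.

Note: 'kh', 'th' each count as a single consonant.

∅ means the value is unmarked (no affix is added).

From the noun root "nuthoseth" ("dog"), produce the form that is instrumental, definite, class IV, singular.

othathikhnuthoseth

Attach number singular ikh- (before consonant 'n') → ikhnuthoseth.
Attach case instrumental thath- → thathikhnuthoseth.
definiteness = definite: zero marking, form stays thathikhnuthoseth.
Attach noun class class IV o- → othathikhnuthoseth.
Vowel deletion: no change.
Nasal assimilation: no change.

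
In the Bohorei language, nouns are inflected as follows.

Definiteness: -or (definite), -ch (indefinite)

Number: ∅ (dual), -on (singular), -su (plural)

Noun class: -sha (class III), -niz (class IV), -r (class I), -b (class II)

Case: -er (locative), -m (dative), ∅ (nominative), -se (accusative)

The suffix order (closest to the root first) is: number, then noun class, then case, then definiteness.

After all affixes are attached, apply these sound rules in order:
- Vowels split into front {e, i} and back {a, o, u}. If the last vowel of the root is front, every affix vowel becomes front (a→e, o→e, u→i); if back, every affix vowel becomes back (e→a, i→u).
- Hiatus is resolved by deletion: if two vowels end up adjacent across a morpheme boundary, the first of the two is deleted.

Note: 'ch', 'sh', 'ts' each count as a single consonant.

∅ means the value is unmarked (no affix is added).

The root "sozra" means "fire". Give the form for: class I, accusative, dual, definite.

number = dual: zero marking, form stays sozra.
Attach noun class class I -r → sozrar.
Attach case accusative -se → sozrarse.
Attach definiteness definite -or → sozrarseor.
Apply vowel harmony: sozrarseor → sozrarsaor.
Apply vowel deletion: sozrarsaor → sozrarsor.

sozrarsor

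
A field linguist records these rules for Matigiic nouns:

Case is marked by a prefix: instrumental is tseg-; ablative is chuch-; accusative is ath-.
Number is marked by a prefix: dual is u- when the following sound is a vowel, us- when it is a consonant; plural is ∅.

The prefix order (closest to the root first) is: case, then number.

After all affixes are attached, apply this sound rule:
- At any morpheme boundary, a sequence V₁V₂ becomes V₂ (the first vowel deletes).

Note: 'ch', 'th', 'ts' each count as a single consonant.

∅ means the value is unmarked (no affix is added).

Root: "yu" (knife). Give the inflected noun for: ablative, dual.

Attach case ablative chuch- → chuchyu.
Attach number dual us- (before consonant 'ch') → uschuchyu.
Vowel deletion: no change.

uschuchyu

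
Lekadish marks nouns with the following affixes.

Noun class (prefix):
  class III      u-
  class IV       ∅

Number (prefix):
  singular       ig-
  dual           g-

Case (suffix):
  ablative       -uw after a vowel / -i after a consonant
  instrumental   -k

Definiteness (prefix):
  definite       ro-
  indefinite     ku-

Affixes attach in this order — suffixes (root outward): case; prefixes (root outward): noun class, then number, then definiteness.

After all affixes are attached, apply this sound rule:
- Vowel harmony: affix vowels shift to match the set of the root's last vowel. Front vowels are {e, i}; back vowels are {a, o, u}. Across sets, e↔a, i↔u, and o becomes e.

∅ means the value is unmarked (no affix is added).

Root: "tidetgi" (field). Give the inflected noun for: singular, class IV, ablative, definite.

noun class = class IV: zero marking, form stays tidetgi.
Attach number singular ig- → igtidetgi.
Attach case ablative -uw (after vowel 'i') → igtidetgiuw.
Attach definiteness definite ro- → roigtidetgiuw.
Apply vowel harmony: roigtidetgiuw → reigtidetgiiw.

reigtidetgiiw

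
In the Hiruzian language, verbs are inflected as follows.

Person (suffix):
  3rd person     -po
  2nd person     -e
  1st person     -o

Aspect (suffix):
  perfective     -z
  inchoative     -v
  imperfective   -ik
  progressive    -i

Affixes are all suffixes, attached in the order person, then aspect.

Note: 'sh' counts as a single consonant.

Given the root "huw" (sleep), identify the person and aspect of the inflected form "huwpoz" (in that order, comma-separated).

Segment: huw-po-z.
person: -po → 3rd person.
aspect: -z → perfective.

3rd person, perfective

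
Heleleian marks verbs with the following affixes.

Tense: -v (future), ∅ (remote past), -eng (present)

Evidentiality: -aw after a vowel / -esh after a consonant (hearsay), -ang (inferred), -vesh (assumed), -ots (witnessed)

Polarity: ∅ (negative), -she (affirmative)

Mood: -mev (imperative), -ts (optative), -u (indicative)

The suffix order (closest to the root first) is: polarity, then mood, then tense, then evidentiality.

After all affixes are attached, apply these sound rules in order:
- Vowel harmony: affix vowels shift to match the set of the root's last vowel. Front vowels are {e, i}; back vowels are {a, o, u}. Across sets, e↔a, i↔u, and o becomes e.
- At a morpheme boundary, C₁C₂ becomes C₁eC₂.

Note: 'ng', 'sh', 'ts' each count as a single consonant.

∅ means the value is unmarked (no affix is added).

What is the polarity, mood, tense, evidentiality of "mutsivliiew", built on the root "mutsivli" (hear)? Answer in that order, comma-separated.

Segment: mutsivli-u-aw.
polarity: ∅ → negative.
mood: -u → indicative.
tense: ∅ → remote past.
evidentiality: -aw/esh → hearsay.

negative, indicative, remote past, hearsay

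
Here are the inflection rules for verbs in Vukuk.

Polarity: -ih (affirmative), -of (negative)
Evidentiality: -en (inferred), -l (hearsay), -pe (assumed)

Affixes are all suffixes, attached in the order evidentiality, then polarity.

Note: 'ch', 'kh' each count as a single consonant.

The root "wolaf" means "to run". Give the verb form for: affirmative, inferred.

wolafenih

Attach evidentiality inferred -en → wolafen.
Attach polarity affirmative -ih → wolafenih.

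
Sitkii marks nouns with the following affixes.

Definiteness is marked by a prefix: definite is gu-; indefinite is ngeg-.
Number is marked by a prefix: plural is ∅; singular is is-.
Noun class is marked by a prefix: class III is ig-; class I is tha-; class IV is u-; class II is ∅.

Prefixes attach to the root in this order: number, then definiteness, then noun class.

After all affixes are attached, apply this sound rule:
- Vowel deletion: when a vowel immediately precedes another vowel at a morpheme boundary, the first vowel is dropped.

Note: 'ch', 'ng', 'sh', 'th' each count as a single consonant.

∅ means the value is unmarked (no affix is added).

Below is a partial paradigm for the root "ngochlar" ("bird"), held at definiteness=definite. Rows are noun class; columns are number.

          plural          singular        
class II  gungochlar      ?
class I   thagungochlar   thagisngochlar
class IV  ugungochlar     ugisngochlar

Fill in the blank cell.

Attach number singular is- → isngochlar.
Attach definiteness definite gu- → guisngochlar.
noun class = class II: zero marking, form stays guisngochlar.
Apply vowel deletion: guisngochlar → gisngochlar.

gisngochlar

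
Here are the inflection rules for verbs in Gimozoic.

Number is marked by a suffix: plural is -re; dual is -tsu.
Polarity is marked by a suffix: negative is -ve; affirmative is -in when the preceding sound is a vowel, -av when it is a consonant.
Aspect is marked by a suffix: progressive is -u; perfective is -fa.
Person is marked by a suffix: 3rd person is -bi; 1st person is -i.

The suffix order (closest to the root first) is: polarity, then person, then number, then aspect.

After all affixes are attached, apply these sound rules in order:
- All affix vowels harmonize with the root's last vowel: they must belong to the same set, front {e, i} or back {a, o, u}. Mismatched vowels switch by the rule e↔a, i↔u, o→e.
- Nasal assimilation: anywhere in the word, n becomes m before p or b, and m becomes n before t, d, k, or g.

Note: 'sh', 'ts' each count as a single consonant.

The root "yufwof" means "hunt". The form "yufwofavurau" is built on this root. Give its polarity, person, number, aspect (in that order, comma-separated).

affirmative, 1st person, plural, progressive

Segment: yufwof-av-i-re-u.
polarity: -in/av → affirmative.
person: -i → 1st person.
number: -re → plural.
aspect: -u → progressive.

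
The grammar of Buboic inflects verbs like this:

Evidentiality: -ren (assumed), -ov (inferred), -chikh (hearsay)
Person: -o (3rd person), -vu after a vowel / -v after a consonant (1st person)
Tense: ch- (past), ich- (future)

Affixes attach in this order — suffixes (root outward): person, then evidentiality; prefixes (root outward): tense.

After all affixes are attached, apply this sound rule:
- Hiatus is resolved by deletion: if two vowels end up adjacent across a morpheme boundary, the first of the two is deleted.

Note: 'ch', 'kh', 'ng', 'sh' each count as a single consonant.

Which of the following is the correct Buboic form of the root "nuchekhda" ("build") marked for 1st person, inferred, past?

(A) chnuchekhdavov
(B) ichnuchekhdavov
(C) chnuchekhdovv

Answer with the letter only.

A

Attach person 1st person -vu (after vowel 'a') → nuchekhdavu.
Attach tense past ch- → chnuchekhdavu.
Attach evidentiality inferred -ov → chnuchekhdavuov.
Apply vowel deletion: chnuchekhdavuov → chnuchekhdavov.
So the correct form is chnuchekhdavov, option (A).
(C) chnuchekhdovv is wrong: it has the affixes in the wrong order.
(B) ichnuchekhdavov is wrong: it uses future instead of past for tense.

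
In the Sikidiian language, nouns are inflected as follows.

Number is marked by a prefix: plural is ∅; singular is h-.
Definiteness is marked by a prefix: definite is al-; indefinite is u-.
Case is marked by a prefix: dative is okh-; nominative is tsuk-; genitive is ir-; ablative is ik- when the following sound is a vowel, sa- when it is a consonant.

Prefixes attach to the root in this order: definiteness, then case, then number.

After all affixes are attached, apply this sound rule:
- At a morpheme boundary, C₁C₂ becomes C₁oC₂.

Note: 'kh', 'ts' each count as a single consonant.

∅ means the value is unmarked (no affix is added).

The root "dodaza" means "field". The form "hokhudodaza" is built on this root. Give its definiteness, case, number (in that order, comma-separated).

Segment: h-okh-u-dodaza.
definiteness: u- → indefinite.
case: okh- → dative.
number: h- → singular.

indefinite, dative, singular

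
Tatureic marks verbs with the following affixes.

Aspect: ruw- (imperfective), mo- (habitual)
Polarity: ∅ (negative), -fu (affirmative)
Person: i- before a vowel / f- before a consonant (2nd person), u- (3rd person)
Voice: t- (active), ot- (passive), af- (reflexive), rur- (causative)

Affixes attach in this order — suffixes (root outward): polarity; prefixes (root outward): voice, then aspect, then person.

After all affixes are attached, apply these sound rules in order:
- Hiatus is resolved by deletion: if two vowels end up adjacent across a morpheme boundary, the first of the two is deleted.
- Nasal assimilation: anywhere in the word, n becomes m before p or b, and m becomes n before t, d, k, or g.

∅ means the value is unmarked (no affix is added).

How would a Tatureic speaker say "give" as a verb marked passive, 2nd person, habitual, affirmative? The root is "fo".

Attach polarity affirmative -fu → fofu.
Attach voice passive ot- → otfofu.
Attach aspect habitual mo- → mootfofu.
Attach person 2nd person f- (before consonant 'm') → fmootfofu.
Apply vowel deletion: fmootfofu → fmotfofu.
Nasal assimilation: no change.

fmotfofu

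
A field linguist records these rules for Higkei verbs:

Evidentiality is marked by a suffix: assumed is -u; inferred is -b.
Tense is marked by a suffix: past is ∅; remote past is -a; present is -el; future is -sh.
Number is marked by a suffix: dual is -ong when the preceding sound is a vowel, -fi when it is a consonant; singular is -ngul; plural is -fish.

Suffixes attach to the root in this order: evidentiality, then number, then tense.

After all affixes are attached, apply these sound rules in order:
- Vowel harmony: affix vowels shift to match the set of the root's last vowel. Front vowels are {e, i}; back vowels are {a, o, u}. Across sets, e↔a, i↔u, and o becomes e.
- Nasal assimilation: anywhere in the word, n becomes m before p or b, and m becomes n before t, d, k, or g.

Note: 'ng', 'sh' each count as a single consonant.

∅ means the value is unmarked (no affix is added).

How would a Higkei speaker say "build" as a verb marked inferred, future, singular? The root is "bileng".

Attach evidentiality inferred -b → bilengb.
Attach number singular -ngul → bilengbngul.
Attach tense future -sh → bilengbngulsh.
Apply vowel harmony: bilengbngulsh → bilengbngilsh.
Nasal assimilation: no change.

bilengbngilsh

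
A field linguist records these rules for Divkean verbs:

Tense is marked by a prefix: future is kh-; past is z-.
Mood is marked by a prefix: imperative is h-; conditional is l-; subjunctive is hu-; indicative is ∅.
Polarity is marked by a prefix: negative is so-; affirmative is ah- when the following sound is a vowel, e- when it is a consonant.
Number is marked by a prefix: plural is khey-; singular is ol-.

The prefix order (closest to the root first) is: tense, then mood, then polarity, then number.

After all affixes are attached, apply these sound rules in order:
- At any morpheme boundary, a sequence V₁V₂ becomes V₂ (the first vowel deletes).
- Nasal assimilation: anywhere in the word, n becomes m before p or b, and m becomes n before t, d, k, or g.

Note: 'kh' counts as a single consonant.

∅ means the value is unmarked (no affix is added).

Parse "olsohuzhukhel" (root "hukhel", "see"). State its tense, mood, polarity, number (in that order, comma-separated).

past, subjunctive, negative, singular

Segment: ol-so-hu-z-hukhel.
tense: z- → past.
mood: hu- → subjunctive.
polarity: so- → negative.
number: ol- → singular.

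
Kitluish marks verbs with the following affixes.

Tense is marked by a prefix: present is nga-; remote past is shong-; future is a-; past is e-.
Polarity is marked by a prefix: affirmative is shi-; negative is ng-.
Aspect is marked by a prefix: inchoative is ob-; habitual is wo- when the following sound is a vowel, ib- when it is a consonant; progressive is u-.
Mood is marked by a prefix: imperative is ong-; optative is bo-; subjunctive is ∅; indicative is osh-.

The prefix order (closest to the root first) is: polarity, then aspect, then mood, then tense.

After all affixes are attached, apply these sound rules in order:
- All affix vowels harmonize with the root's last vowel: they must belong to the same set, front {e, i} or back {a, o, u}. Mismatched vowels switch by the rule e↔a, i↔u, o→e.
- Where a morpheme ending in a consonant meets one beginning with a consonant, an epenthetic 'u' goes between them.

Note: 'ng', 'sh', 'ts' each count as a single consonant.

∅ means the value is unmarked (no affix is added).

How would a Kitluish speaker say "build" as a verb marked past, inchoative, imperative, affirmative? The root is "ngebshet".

eengebushingebshet

Attach polarity affirmative shi- → shingebshet.
Attach aspect inchoative ob- → obshingebshet.
Attach mood imperative ong- → ongobshingebshet.
Attach tense past e- → eongobshingebshet.
Apply vowel harmony: eongobshingebshet → eengebshingebshet.
Apply epenthesis: eengebshingebshet → eengebushingebshet.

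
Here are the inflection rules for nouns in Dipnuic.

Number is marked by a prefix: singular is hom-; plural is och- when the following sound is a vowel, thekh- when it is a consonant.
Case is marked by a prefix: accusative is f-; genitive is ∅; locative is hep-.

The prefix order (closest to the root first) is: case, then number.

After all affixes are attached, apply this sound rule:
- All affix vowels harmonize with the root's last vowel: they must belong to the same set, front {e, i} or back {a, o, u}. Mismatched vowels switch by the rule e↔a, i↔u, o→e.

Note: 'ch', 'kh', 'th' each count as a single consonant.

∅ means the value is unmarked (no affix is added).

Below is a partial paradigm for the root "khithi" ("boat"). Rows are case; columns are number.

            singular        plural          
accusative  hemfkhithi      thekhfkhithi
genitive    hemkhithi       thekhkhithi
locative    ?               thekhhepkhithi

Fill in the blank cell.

hemhepkhithi

Attach case locative hep- → hepkhithi.
Attach number singular hom- → homhepkhithi.
Apply vowel harmony: homhepkhithi → hemhepkhithi.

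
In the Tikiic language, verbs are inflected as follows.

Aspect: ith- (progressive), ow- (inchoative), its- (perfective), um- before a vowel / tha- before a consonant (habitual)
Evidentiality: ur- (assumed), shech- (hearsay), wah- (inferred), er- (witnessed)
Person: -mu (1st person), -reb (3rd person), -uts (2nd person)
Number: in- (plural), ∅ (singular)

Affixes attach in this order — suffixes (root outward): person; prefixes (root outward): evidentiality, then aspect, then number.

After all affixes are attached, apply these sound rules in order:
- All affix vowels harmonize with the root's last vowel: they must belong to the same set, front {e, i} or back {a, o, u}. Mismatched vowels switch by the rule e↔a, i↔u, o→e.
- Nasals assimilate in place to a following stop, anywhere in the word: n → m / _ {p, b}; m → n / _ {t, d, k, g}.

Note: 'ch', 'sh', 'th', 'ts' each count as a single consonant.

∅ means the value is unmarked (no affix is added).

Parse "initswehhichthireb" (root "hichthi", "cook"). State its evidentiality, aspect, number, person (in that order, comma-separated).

inferred, perfective, plural, 3rd person

Segment: in-its-wah-hichthi-reb.
evidentiality: wah- → inferred.
aspect: its- → perfective.
number: in- → plural.
person: -reb → 3rd person.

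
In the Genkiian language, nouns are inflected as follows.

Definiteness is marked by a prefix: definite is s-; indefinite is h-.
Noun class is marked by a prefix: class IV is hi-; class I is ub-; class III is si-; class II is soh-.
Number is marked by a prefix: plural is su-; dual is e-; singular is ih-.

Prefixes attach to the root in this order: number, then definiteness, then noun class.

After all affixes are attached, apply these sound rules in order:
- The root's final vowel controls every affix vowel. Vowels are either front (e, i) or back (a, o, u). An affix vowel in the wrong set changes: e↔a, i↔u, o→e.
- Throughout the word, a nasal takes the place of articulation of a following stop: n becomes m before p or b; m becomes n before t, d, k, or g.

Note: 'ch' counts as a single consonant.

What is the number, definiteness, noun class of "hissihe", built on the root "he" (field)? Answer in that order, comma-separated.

Segment: hi-s-su-he.
number: su- → plural.
definiteness: s- → definite.
noun class: hi- → class IV.

plural, definite, class IV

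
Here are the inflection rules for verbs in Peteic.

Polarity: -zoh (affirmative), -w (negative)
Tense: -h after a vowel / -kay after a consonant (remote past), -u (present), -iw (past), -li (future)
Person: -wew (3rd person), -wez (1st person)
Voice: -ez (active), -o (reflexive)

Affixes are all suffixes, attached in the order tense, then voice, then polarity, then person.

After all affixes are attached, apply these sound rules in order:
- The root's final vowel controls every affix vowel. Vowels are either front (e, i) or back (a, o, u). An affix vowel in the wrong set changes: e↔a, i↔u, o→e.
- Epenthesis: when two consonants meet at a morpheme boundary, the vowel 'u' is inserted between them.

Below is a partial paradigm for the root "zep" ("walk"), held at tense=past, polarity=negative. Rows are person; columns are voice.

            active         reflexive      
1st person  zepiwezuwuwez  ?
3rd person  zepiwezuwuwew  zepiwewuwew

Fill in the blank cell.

zepiwewuwez

Attach tense past -iw → zepiw.
Attach voice reflexive -o → zepiwo.
Attach polarity negative -w → zepiwow.
Attach person 1st person -wez → zepiwowwez.
Apply vowel harmony: zepiwowwez → zepiwewwez.
Apply epenthesis: zepiwewwez → zepiwewuwez.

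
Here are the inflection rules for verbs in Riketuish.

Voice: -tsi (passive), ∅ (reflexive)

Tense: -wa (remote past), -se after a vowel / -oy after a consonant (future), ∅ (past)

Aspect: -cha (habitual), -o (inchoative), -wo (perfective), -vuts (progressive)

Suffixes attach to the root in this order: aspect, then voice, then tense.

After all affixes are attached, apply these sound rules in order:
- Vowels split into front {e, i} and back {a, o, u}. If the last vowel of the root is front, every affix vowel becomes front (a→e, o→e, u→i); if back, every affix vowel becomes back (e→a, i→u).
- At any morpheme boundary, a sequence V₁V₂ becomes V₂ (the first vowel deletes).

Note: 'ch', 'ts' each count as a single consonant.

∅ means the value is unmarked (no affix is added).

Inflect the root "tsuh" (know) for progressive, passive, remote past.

tsuhvutstsuwa

Attach aspect progressive -vuts → tsuhvuts.
Attach voice passive -tsi → tsuhvutstsi.
Attach tense remote past -wa → tsuhvutstsiwa.
Apply vowel harmony: tsuhvutstsiwa → tsuhvutstsuwa.
Vowel deletion: no change.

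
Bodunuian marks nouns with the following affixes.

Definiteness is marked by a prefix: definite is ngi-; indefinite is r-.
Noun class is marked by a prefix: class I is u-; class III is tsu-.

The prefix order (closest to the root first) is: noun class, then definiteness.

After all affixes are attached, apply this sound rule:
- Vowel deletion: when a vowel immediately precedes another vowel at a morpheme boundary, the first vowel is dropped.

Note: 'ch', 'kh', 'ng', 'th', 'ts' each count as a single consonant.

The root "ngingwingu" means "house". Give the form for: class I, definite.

ngungingwingu

Attach noun class class I u- → ungingwingu.
Attach definiteness definite ngi- → ngiungingwingu.
Apply vowel deletion: ngiungingwingu → ngungingwingu.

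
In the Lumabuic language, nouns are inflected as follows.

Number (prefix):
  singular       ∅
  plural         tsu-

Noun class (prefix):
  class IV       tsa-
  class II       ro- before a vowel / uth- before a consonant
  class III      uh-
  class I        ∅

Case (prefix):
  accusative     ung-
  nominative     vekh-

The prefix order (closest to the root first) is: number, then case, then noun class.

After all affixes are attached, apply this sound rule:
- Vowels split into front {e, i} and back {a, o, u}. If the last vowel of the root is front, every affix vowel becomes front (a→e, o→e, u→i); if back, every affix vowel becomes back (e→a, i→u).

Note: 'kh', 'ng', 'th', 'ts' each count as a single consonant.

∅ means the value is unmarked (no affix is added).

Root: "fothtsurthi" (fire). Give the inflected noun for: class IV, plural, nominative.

Attach number plural tsu- → tsufothtsurthi.
Attach case nominative vekh- → vekhtsufothtsurthi.
Attach noun class class IV tsa- → tsavekhtsufothtsurthi.
Apply vowel harmony: tsavekhtsufothtsurthi → tsevekhtsifothtsurthi.

tsevekhtsifothtsurthi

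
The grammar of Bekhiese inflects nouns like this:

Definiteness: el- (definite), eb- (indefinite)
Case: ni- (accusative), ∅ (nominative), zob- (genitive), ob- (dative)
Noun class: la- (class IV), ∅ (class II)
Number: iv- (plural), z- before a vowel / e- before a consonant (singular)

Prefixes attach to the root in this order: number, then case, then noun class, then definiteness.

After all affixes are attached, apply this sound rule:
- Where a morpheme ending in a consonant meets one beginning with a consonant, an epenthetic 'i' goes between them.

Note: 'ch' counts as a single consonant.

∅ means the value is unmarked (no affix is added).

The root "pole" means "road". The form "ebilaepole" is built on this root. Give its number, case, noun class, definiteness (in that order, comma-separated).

Segment: eb-la-e-pole.
number: z/e- → singular.
case: ∅ → nominative.
noun class: la- → class IV.
definiteness: eb- → indefinite.

singular, nominative, class IV, indefinite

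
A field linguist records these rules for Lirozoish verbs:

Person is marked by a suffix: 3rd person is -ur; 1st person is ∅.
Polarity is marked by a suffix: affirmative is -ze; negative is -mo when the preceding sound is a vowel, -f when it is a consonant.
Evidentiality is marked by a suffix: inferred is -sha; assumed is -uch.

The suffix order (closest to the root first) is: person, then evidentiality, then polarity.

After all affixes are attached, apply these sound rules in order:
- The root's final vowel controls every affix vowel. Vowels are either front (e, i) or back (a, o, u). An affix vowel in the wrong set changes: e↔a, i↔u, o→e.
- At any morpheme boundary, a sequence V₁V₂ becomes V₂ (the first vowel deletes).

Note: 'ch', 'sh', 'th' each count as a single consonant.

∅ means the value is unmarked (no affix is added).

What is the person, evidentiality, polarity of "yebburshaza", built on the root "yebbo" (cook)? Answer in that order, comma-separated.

Segment: yebbo-ur-sha-ze.
person: -ur → 3rd person.
evidentiality: -sha → inferred.
polarity: -ze → affirmative.

3rd person, inferred, affirmative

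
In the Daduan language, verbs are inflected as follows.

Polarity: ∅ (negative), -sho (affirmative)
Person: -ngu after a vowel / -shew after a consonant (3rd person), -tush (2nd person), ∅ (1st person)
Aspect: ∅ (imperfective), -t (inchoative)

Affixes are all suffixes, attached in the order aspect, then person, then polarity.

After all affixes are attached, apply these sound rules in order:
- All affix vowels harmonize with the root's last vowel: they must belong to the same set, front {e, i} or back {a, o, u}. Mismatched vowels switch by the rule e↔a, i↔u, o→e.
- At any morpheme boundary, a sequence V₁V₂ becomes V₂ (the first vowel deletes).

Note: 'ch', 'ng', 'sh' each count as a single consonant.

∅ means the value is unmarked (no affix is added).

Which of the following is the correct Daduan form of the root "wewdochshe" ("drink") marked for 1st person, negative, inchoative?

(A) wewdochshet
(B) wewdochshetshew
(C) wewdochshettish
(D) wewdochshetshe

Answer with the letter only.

Attach aspect inchoative -t → wewdochshet.
person = 1st person: zero marking, form stays wewdochshet.
polarity = negative: zero marking, form stays wewdochshet.
Vowel harmony: no change.
Vowel deletion: no change.
So the correct form is wewdochshet, option (A).
(C) wewdochshettish is wrong: it uses 2nd person instead of 1st person for person.
(B) wewdochshetshew is wrong: it uses 3rd person instead of 1st person for person.
(D) wewdochshetshe is wrong: it uses affirmative instead of negative for polarity.

A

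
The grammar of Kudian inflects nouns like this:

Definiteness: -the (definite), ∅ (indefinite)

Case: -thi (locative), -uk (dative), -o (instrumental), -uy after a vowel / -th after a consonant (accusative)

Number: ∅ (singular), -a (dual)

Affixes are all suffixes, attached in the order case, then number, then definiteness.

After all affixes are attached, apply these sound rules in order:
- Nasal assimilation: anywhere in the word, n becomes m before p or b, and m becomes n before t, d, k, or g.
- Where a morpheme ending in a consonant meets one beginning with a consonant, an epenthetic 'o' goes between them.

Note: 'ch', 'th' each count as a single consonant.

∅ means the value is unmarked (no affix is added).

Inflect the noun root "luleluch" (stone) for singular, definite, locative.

luleluchothithe

Attach case locative -thi → luleluchthi.
number = singular: zero marking, form stays luleluchthi.
Attach definiteness definite -the → luleluchthithe.
Nasal assimilation: no change.
Apply epenthesis: luleluchthithe → luleluchothithe.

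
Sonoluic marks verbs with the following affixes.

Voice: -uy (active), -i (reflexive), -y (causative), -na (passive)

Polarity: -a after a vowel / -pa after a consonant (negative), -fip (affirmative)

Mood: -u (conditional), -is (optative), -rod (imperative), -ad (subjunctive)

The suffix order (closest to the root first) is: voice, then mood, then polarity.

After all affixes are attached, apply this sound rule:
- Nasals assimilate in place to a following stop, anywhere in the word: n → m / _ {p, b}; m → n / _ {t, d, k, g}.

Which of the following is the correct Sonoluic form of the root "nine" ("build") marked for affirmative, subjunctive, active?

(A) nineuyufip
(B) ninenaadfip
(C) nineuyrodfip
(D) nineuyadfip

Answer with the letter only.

D

Attach voice active -uy → nineuy.
Attach mood subjunctive -ad → nineuyad.
Attach polarity affirmative -fip → nineuyadfip.
Nasal assimilation: no change.
So the correct form is nineuyadfip, option (D).
(B) ninenaadfip is wrong: it uses passive instead of active for voice.
(A) nineuyufip is wrong: it uses conditional instead of subjunctive for mood.
(C) nineuyrodfip is wrong: it uses imperative instead of subjunctive for mood.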